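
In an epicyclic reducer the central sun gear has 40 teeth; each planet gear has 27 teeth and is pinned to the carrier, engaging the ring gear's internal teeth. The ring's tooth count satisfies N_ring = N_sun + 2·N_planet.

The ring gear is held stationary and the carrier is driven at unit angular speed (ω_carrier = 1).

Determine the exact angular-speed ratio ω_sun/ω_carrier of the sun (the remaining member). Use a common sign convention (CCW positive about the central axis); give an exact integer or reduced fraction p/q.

67/20

N_ring = 40 + 2·27 = 94
40(ω_s−ω_c) = −94(ω_r−ω_c),  ω_r=0, ω_c=1
ω_s = 1 − (94/40)(0−1) = 67/20
ω_s/ω_c = 67/20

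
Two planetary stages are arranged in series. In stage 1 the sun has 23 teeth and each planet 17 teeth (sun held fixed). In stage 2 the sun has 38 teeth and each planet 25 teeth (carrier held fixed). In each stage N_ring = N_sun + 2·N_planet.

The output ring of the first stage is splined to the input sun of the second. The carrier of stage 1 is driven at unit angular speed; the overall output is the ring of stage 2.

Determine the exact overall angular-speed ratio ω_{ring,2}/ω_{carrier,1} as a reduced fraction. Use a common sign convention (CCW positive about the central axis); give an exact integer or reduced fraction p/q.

Stage 1: N_ring = 23 + 2·17 = 57
Stage 1: 23(ω_s−ω_c) = −57(ω_r−ω_c),  ω_s=0, ω_c=1
Stage 1: ω_r = 1 − (23/57)(0−1) = 80/57
  ⇒ ω_r¹/ω_c¹ = 80/57
Stage 2: N_ring = 38 + 2·25 = 88
Stage 2: 38(ω_s−ω_c) = −88(ω_r−ω_c),  ω_c=0, ω_s=1
Stage 2: ω_r = 0 − (38/88)(1−0) = -19/44
  ⇒ ω_r²/ω_s² = -19/44
Coupling ω_s² = ω_r¹ ⇒ overall = 80/57 × -19/44 = -20/33

-20/33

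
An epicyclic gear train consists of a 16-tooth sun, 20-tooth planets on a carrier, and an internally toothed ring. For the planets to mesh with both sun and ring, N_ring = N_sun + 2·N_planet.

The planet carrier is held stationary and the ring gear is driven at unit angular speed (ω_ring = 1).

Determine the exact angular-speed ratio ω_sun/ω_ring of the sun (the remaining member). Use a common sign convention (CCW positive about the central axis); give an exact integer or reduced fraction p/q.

-7/2

N_ring = 16 + 2·20 = 56
16(ω_s−ω_c) = −56(ω_r−ω_c),  ω_c=0, ω_r=1
ω_s = 0 − (56/16)(1−0) = -7/2
ω_s/ω_r = -7/2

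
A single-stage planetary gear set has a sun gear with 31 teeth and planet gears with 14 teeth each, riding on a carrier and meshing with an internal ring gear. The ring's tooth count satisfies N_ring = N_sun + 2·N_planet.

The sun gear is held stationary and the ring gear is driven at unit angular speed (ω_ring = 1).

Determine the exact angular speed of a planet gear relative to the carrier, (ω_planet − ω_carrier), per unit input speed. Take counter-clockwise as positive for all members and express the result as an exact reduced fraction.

1829/1260

N_ring = 31 + 2·14 = 59
31(ω_s−ω_c) = −59(ω_r−ω_c),  ω_s=0, ω_r=1
31(0−ω_c) = −59(1−ω_c)  ⇒  90ω_c = 59  ⇒  ω_c = 59/90
sun–planet: 31·(0−59/90) = −14·(ω_p−ω_c)  ⇒  ω_p−ω_c = −(31/14)·(-59/90) = 1829/1260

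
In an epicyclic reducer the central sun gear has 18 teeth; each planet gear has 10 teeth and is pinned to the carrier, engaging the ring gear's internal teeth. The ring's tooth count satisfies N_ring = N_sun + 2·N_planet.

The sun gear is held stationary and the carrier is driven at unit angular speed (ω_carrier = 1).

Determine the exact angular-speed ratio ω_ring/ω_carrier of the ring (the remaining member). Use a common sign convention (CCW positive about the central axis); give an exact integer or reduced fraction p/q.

28/19

N_ring = 18 + 2·10 = 38
18(ω_s−ω_c) = −38(ω_r−ω_c),  ω_s=0, ω_c=1
ω_r = 1 − (18/38)(0−1) = 28/19
ω_r/ω_c = 28/19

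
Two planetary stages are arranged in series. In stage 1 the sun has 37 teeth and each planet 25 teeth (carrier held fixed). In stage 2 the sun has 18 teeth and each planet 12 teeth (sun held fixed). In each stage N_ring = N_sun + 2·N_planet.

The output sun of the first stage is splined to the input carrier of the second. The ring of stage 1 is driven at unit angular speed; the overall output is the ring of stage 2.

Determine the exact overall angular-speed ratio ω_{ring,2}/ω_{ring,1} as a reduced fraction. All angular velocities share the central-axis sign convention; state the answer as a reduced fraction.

-870/259

Stage 1: N_ring = 37 + 2·25 = 87
Stage 1: 37(ω_s−ω_c) = −87(ω_r−ω_c),  ω_c=0, ω_r=1
Stage 1: ω_s = 0 − (87/37)(1−0) = -87/37
  ⇒ ω_s¹/ω_r¹ = -87/37
Stage 2: N_ring = 18 + 2·12 = 42
Stage 2: 18(ω_s−ω_c) = −42(ω_r−ω_c),  ω_s=0, ω_c=1
Stage 2: ω_r = 1 − (18/42)(0−1) = 10/7
  ⇒ ω_r²/ω_c² = 10/7
Coupling ω_c² = ω_s¹ ⇒ overall = -87/37 × 10/7 = -870/259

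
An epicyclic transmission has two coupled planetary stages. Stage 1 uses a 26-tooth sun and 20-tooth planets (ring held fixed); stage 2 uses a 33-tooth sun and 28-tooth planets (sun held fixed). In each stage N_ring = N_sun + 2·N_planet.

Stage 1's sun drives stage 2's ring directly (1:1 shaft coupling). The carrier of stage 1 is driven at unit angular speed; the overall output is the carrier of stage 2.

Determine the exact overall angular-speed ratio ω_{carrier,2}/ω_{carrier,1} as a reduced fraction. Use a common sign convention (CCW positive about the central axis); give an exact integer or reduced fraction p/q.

Stage 1: N_ring = 26 + 2·20 = 66
Stage 1: 26(ω_s−ω_c) = −66(ω_r−ω_c),  ω_r=0, ω_c=1
Stage 1: ω_s = 1 − (66/26)(0−1) = 46/13
  ⇒ ω_s¹/ω_c¹ = 46/13
Stage 2: N_ring = 33 + 2·28 = 89
Stage 2: 33(ω_s−ω_c) = −89(ω_r−ω_c),  ω_s=0, ω_r=1
Stage 2: 33(0−ω_c) = −89(1−ω_c)  ⇒  122ω_c = 89  ⇒  ω_c = 89/122
  ⇒ ω_c²/ω_r² = 89/122
Coupling ω_r² = ω_s¹ ⇒ overall = 46/13 × 89/122 = 2047/793

2047/793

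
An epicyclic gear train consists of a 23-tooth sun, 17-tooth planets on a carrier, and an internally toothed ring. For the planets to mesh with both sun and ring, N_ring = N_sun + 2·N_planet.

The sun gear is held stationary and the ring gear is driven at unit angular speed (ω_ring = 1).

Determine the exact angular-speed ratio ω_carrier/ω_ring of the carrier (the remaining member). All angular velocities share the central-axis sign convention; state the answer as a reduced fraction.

57/80

N_ring = 23 + 2·17 = 57
23(ω_s−ω_c) = −57(ω_r−ω_c),  ω_s=0, ω_r=1
23(0−ω_c) = −57(1−ω_c)  ⇒  80ω_c = 57  ⇒  ω_c = 57/80
ω_c/ω_r = 57/80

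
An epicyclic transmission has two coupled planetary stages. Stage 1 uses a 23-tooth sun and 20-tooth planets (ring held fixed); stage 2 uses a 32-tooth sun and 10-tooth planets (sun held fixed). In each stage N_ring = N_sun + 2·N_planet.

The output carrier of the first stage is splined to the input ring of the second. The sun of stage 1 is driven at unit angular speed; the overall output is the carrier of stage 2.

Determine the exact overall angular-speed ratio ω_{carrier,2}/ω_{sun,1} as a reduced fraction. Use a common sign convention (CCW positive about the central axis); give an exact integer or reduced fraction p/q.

299/1806

Stage 1: N_ring = 23 + 2·20 = 63
Stage 1: 23(ω_s−ω_c) = −63(ω_r−ω_c),  ω_r=0, ω_s=1
Stage 1: 23(1−ω_c) = −63(0−ω_c)  ⇒  86ω_c = 23  ⇒  ω_c = 23/86
  ⇒ ω_c¹/ω_s¹ = 23/86
Stage 2: N_ring = 32 + 2·10 = 52
Stage 2: 32(ω_s−ω_c) = −52(ω_r−ω_c),  ω_s=0, ω_r=1
Stage 2: 32(0−ω_c) = −52(1−ω_c)  ⇒  84ω_c = 52  ⇒  ω_c = 13/21
  ⇒ ω_c²/ω_r² = 13/21
Coupling ω_r² = ω_c¹ ⇒ overall = 23/86 × 13/21 = 299/1806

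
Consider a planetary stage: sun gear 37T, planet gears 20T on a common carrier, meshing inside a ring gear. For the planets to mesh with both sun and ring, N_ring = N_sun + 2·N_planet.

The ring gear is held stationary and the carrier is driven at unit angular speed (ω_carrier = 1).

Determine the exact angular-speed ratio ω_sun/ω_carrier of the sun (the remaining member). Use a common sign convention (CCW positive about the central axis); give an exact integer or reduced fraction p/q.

114/37

N_ring = 37 + 2·20 = 77
37(ω_s−ω_c) = −77(ω_r−ω_c),  ω_r=0, ω_c=1
ω_s = 1 − (77/37)(0−1) = 114/37
ω_s/ω_c = 114/37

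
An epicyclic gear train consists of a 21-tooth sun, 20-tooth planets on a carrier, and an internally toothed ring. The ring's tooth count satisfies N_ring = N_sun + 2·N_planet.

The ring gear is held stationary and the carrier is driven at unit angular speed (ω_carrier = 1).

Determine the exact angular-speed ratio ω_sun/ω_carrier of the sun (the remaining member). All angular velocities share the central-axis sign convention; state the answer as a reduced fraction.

N_ring = 21 + 2·20 = 61
21(ω_s−ω_c) = −61(ω_r−ω_c),  ω_r=0, ω_c=1
ω_s = 1 − (61/21)(0−1) = 82/21
ω_s/ω_c = 82/21

82/21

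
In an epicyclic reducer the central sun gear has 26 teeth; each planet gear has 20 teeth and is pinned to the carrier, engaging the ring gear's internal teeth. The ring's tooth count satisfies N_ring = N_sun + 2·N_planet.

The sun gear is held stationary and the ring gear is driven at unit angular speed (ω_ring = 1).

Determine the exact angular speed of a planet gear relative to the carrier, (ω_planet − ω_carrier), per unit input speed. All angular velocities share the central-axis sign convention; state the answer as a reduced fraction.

N_ring = 26 + 2·20 = 66
26(ω_s−ω_c) = −66(ω_r−ω_c),  ω_s=0, ω_r=1
26(0−ω_c) = −66(1−ω_c)  ⇒  92ω_c = 66  ⇒  ω_c = 33/46
sun–planet: 26·(0−33/46) = −20·(ω_p−ω_c)  ⇒  ω_p−ω_c = −(26/20)·(-33/46) = 429/460

429/460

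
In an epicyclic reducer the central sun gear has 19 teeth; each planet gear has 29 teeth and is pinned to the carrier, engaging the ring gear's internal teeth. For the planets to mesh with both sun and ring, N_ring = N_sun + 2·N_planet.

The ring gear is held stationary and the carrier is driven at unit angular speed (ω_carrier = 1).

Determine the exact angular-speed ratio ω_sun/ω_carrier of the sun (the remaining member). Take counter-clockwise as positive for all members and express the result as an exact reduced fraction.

96/19

N_ring = 19 + 2·29 = 77
19(ω_s−ω_c) = −77(ω_r−ω_c),  ω_r=0, ω_c=1
ω_s = 1 − (77/19)(0−1) = 96/19
ω_s/ω_c = 96/19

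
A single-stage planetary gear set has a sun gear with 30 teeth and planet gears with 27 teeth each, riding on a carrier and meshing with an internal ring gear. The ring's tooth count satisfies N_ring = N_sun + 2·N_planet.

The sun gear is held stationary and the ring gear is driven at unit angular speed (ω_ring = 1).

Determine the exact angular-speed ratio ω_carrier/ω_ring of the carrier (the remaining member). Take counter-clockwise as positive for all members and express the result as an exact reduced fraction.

14/19

N_ring = 30 + 2·27 = 84
30(ω_s−ω_c) = −84(ω_r−ω_c),  ω_s=0, ω_r=1
30(0−ω_c) = −84(1−ω_c)  ⇒  114ω_c = 84  ⇒  ω_c = 14/19
ω_c/ω_r = 14/19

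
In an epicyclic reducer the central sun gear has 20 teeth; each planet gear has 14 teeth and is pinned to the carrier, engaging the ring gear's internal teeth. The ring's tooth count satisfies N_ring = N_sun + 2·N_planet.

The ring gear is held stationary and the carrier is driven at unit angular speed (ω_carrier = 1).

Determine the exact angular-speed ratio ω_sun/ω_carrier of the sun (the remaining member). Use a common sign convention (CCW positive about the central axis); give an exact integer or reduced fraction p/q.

N_ring = 20 + 2·14 = 48
20(ω_s−ω_c) = −48(ω_r−ω_c),  ω_r=0, ω_c=1
ω_s = 1 − (48/20)(0−1) = 17/5
ω_s/ω_c = 17/5

17/5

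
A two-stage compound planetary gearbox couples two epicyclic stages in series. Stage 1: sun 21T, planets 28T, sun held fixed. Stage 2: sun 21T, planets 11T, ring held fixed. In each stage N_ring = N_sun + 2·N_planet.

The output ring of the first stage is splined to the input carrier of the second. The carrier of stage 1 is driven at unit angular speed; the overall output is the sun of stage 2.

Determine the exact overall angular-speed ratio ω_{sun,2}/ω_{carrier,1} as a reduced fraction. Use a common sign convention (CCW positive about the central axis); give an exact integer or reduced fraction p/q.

128/33

Stage 1: N_ring = 21 + 2·28 = 77
Stage 1: 21(ω_s−ω_c) = −77(ω_r−ω_c),  ω_s=0, ω_c=1
Stage 1: ω_r = 1 − (21/77)(0−1) = 14/11
  ⇒ ω_r¹/ω_c¹ = 14/11
Stage 2: N_ring = 21 + 2·11 = 43
Stage 2: 21(ω_s−ω_c) = −43(ω_r−ω_c),  ω_r=0, ω_c=1
Stage 2: ω_s = 1 − (43/21)(0−1) = 64/21
  ⇒ ω_s²/ω_c² = 64/21
Coupling ω_c² = ω_r¹ ⇒ overall = 14/11 × 64/21 = 128/33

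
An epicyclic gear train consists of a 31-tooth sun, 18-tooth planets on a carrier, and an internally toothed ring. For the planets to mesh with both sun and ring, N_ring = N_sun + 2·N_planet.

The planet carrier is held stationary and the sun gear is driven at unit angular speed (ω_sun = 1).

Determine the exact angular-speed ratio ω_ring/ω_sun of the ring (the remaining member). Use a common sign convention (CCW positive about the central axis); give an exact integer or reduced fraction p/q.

-31/67

N_ring = 31 + 2·18 = 67
31(ω_s−ω_c) = −67(ω_r−ω_c),  ω_c=0, ω_s=1
ω_r = 0 − (31/67)(1−0) = -31/67
ω_r/ω_s = -31/67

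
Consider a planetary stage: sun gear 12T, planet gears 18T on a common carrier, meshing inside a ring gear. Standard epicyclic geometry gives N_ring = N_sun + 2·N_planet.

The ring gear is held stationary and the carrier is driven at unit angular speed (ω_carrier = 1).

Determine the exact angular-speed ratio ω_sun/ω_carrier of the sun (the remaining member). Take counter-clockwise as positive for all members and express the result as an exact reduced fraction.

N_ring = 12 + 2·18 = 48
12(ω_s−ω_c) = −48(ω_r−ω_c),  ω_r=0, ω_c=1
ω_s = 1 − (48/12)(0−1) = 5
ω_s/ω_c = 5

5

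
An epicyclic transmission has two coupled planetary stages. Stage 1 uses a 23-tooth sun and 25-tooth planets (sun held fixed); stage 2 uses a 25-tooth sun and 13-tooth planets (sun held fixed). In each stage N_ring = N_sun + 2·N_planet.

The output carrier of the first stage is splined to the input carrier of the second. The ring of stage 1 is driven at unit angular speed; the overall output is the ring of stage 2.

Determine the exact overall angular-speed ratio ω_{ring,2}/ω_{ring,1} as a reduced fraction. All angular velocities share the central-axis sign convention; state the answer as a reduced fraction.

1387/1224

Stage 1: N_ring = 23 + 2·25 = 73
Stage 1: 23(ω_s−ω_c) = −73(ω_r−ω_c),  ω_s=0, ω_r=1
Stage 1: 23(0−ω_c) = −73(1−ω_c)  ⇒  96ω_c = 73  ⇒  ω_c = 73/96
  ⇒ ω_c¹/ω_r¹ = 73/96
Stage 2: N_ring = 25 + 2·13 = 51
Stage 2: 25(ω_s−ω_c) = −51(ω_r−ω_c),  ω_s=0, ω_c=1
Stage 2: ω_r = 1 − (25/51)(0−1) = 76/51
  ⇒ ω_r²/ω_c² = 76/51
Coupling ω_c² = ω_c¹ ⇒ overall = 73/96 × 76/51 = 1387/1224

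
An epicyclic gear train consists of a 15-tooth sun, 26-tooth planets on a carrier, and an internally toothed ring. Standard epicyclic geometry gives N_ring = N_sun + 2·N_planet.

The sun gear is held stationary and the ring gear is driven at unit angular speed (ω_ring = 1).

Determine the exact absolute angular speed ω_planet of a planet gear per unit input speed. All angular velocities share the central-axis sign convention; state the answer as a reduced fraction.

67/52

N_ring = 15 + 2·26 = 67
15(ω_s−ω_c) = −67(ω_r−ω_c),  ω_s=0, ω_r=1
15(0−ω_c) = −67(1−ω_c)  ⇒  82ω_c = 67  ⇒  ω_c = 67/82
sun–planet: 15·(0−67/82) = −26·(ω_p−ω_c)  ⇒  ω_p−ω_c = −(15/26)·(-67/82) = 1005/2132
ω_p = 67/82 + 1005/2132 = 67/52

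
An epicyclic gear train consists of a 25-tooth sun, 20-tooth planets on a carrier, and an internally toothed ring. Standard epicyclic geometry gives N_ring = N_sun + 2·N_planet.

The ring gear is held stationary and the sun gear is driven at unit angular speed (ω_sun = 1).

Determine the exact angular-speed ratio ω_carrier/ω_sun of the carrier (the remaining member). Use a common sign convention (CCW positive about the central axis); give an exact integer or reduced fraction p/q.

N_ring = 25 + 2·20 = 65
25(ω_s−ω_c) = −65(ω_r−ω_c),  ω_r=0, ω_s=1
25(1−ω_c) = −65(0−ω_c)  ⇒  90ω_c = 25  ⇒  ω_c = 5/18
ω_c/ω_s = 5/18

5/18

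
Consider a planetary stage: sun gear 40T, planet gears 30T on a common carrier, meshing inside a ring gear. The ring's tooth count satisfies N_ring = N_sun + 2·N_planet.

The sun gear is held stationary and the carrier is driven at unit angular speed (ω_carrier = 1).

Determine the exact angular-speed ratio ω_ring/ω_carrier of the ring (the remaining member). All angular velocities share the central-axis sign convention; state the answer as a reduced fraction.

N_ring = 40 + 2·30 = 100
40(ω_s−ω_c) = −100(ω_r−ω_c),  ω_s=0, ω_c=1
ω_r = 1 − (40/100)(0−1) = 7/5
ω_r/ω_c = 7/5

7/5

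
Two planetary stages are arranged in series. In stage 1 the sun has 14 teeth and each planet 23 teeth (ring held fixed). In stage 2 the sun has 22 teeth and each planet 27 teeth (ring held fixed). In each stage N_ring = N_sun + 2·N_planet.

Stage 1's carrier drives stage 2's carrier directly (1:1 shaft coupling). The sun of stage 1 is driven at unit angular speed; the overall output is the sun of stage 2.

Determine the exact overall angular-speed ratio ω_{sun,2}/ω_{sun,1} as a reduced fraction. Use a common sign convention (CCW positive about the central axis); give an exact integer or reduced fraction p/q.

Stage 1: N_ring = 14 + 2·23 = 60
Stage 1: 14(ω_s−ω_c) = −60(ω_r−ω_c),  ω_r=0, ω_s=1
Stage 1: 14(1−ω_c) = −60(0−ω_c)  ⇒  74ω_c = 14  ⇒  ω_c = 7/37
  ⇒ ω_c¹/ω_s¹ = 7/37
Stage 2: N_ring = 22 + 2·27 = 76
Stage 2: 22(ω_s−ω_c) = −76(ω_r−ω_c),  ω_r=0, ω_c=1
Stage 2: ω_s = 1 − (76/22)(0−1) = 49/11
  ⇒ ω_s²/ω_c² = 49/11
Coupling ω_c² = ω_c¹ ⇒ overall = 7/37 × 49/11 = 343/407

343/407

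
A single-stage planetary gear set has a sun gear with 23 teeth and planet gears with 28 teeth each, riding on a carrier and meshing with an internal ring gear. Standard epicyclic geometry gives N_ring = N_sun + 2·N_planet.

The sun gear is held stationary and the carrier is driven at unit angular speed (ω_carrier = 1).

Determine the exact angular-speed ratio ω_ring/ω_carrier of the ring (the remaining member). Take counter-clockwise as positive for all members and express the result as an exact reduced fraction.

N_ring = 23 + 2·28 = 79
23(ω_s−ω_c) = −79(ω_r−ω_c),  ω_s=0, ω_c=1
ω_r = 1 − (23/79)(0−1) = 102/79
ω_r/ω_c = 102/79

102/79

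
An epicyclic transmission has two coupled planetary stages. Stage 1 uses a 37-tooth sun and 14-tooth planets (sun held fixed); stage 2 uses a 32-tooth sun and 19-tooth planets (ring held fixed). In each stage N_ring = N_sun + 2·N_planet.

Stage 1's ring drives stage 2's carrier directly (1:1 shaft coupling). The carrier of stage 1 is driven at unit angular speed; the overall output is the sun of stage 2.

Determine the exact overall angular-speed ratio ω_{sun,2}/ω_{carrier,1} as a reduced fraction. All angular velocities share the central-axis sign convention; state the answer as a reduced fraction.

2601/520

Stage 1: N_ring = 37 + 2·14 = 65
Stage 1: 37(ω_s−ω_c) = −65(ω_r−ω_c),  ω_s=0, ω_c=1
Stage 1: ω_r = 1 − (37/65)(0−1) = 102/65
  ⇒ ω_r¹/ω_c¹ = 102/65
Stage 2: N_ring = 32 + 2·19 = 70
Stage 2: 32(ω_s−ω_c) = −70(ω_r−ω_c),  ω_r=0, ω_c=1
Stage 2: ω_s = 1 − (70/32)(0−1) = 51/16
  ⇒ ω_s²/ω_c² = 51/16
Coupling ω_c² = ω_r¹ ⇒ overall = 102/65 × 51/16 = 2601/520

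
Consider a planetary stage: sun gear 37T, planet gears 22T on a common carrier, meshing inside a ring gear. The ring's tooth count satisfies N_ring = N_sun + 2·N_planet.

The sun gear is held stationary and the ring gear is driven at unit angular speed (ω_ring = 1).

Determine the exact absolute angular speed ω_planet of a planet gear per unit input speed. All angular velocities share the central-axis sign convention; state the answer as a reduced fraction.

N_ring = 37 + 2·22 = 81
37(ω_s−ω_c) = −81(ω_r−ω_c),  ω_s=0, ω_r=1
37(0−ω_c) = −81(1−ω_c)  ⇒  118ω_c = 81  ⇒  ω_c = 81/118
sun–planet: 37·(0−81/118) = −22·(ω_p−ω_c)  ⇒  ω_p−ω_c = −(37/22)·(-81/118) = 2997/2596
ω_p = 81/118 + 2997/2596 = 81/44

81/44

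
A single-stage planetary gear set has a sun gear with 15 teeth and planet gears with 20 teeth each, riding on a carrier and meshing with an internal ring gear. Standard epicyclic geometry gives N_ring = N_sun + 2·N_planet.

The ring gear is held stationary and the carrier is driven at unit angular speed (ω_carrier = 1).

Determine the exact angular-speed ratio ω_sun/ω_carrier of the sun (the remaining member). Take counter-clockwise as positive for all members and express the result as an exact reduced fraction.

N_ring = 15 + 2·20 = 55
15(ω_s−ω_c) = −55(ω_r−ω_c),  ω_r=0, ω_c=1
ω_s = 1 − (55/15)(0−1) = 14/3
ω_s/ω_c = 14/3

14/3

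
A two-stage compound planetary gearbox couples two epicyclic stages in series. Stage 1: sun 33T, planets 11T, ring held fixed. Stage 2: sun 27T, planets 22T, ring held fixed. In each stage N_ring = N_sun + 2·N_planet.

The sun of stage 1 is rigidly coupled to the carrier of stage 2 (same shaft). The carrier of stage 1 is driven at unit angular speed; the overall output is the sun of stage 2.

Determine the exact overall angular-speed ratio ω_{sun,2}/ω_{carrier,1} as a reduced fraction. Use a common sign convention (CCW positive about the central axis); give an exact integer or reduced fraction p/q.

Stage 1: N_ring = 33 + 2·11 = 55
Stage 1: 33(ω_s−ω_c) = −55(ω_r−ω_c),  ω_r=0, ω_c=1
Stage 1: ω_s = 1 − (55/33)(0−1) = 8/3
  ⇒ ω_s¹/ω_c¹ = 8/3
Stage 2: N_ring = 27 + 2·22 = 71
Stage 2: 27(ω_s−ω_c) = −71(ω_r−ω_c),  ω_r=0, ω_c=1
Stage 2: ω_s = 1 − (71/27)(0−1) = 98/27
  ⇒ ω_s²/ω_c² = 98/27
Coupling ω_c² = ω_s¹ ⇒ overall = 8/3 × 98/27 = 784/81

784/81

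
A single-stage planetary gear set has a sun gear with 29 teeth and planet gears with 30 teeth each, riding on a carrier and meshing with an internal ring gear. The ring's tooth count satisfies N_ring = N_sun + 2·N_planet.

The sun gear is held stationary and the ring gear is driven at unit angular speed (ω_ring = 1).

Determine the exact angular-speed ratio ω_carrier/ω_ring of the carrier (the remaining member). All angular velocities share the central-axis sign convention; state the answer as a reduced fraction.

89/118

N_ring = 29 + 2·30 = 89
29(ω_s−ω_c) = −89(ω_r−ω_c),  ω_s=0, ω_r=1
29(0−ω_c) = −89(1−ω_c)  ⇒  118ω_c = 89  ⇒  ω_c = 89/118
ω_c/ω_r = 89/118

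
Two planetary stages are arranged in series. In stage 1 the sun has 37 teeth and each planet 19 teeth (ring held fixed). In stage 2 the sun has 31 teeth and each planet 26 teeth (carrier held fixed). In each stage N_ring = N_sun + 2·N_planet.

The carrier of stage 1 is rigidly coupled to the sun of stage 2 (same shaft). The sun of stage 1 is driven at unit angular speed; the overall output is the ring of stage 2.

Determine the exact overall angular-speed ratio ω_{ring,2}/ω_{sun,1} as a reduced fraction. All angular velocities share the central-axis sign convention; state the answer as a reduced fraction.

-1147/9296

Stage 1: N_ring = 37 + 2·19 = 75
Stage 1: 37(ω_s−ω_c) = −75(ω_r−ω_c),  ω_r=0, ω_s=1
Stage 1: 37(1−ω_c) = −75(0−ω_c)  ⇒  112ω_c = 37  ⇒  ω_c = 37/112
  ⇒ ω_c¹/ω_s¹ = 37/112
Stage 2: N_ring = 31 + 2·26 = 83
Stage 2: 31(ω_s−ω_c) = −83(ω_r−ω_c),  ω_c=0, ω_s=1
Stage 2: ω_r = 0 − (31/83)(1−0) = -31/83
  ⇒ ω_r²/ω_s² = -31/83
Coupling ω_s² = ω_c¹ ⇒ overall = 37/112 × -31/83 = -1147/9296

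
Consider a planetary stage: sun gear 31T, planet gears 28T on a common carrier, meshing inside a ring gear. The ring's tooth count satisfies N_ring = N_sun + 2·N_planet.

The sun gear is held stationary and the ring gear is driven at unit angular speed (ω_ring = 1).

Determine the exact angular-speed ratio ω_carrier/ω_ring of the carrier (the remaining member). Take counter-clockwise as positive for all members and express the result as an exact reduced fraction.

87/118

N_ring = 31 + 2·28 = 87
31(ω_s−ω_c) = −87(ω_r−ω_c),  ω_s=0, ω_r=1
31(0−ω_c) = −87(1−ω_c)  ⇒  118ω_c = 87  ⇒  ω_c = 87/118
ω_c/ω_r = 87/118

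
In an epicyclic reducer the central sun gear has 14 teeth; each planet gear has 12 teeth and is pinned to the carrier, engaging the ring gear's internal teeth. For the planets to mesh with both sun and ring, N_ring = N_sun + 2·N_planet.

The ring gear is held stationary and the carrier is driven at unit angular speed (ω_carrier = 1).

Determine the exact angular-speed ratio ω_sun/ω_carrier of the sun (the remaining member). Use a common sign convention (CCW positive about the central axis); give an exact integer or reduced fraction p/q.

26/7

N_ring = 14 + 2·12 = 38
14(ω_s−ω_c) = −38(ω_r−ω_c),  ω_r=0, ω_c=1
ω_s = 1 − (38/14)(0−1) = 26/7
ω_s/ω_c = 26/7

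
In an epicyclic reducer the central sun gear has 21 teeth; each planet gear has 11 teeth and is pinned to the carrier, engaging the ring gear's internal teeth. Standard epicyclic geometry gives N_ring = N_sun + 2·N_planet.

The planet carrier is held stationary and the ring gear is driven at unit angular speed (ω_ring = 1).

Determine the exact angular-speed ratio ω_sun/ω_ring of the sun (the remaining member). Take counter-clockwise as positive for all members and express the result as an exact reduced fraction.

-43/21

N_ring = 21 + 2·11 = 43
21(ω_s−ω_c) = −43(ω_r−ω_c),  ω_c=0, ω_r=1
ω_s = 0 − (43/21)(1−0) = -43/21
ω_s/ω_r = -43/21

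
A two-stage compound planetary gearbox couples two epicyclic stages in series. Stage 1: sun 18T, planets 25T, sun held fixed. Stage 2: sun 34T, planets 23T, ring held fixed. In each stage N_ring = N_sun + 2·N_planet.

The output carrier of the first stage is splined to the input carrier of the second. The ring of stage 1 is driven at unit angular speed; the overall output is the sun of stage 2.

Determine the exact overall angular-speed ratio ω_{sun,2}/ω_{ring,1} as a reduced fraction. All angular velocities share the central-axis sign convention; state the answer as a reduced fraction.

114/43

Stage 1: N_ring = 18 + 2·25 = 68
Stage 1: 18(ω_s−ω_c) = −68(ω_r−ω_c),  ω_s=0, ω_r=1
Stage 1: 18(0−ω_c) = −68(1−ω_c)  ⇒  86ω_c = 68  ⇒  ω_c = 34/43
  ⇒ ω_c¹/ω_r¹ = 34/43
Stage 2: N_ring = 34 + 2·23 = 80
Stage 2: 34(ω_s−ω_c) = −80(ω_r−ω_c),  ω_r=0, ω_c=1
Stage 2: ω_s = 1 − (80/34)(0−1) = 57/17
  ⇒ ω_s²/ω_c² = 57/17
Coupling ω_c² = ω_c¹ ⇒ overall = 34/43 × 57/17 = 114/43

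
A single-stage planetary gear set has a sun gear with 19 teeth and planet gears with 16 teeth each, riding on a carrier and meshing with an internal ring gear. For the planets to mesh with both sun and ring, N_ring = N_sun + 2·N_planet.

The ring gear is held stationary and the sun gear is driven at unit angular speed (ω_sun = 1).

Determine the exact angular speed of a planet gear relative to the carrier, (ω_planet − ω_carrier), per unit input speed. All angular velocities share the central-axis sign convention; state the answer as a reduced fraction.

-969/1120

N_ring = 19 + 2·16 = 51
19(ω_s−ω_c) = −51(ω_r−ω_c),  ω_r=0, ω_s=1
19(1−ω_c) = −51(0−ω_c)  ⇒  70ω_c = 19  ⇒  ω_c = 19/70
sun–planet: 19·(1−19/70) = −16·(ω_p−ω_c)  ⇒  ω_p−ω_c = −(19/16)·(51/70) = -969/1120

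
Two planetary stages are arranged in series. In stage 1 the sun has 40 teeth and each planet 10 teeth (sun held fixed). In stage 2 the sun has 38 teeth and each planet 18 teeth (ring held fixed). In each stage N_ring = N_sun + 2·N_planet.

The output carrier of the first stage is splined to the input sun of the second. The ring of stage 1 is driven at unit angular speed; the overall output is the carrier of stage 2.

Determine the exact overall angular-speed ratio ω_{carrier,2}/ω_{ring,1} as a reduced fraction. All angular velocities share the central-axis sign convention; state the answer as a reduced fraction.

57/280

Stage 1: N_ring = 40 + 2·10 = 60
Stage 1: 40(ω_s−ω_c) = −60(ω_r−ω_c),  ω_s=0, ω_r=1
Stage 1: 40(0−ω_c) = −60(1−ω_c)  ⇒  100ω_c = 60  ⇒  ω_c = 3/5
  ⇒ ω_c¹/ω_r¹ = 3/5
Stage 2: N_ring = 38 + 2·18 = 74
Stage 2: 38(ω_s−ω_c) = −74(ω_r−ω_c),  ω_r=0, ω_s=1
Stage 2: 38(1−ω_c) = −74(0−ω_c)  ⇒  112ω_c = 38  ⇒  ω_c = 19/56
  ⇒ ω_c²/ω_s² = 19/56
Coupling ω_s² = ω_c¹ ⇒ overall = 3/5 × 19/56 = 57/280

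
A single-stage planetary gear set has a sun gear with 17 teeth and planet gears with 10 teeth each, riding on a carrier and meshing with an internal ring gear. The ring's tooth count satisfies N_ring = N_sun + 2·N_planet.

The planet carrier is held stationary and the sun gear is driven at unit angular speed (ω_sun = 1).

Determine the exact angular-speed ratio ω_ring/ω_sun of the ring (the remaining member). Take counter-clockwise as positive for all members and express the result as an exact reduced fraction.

-17/37

N_ring = 17 + 2·10 = 37
17(ω_s−ω_c) = −37(ω_r−ω_c),  ω_c=0, ω_s=1
ω_r = 0 − (17/37)(1−0) = -17/37
ω_r/ω_s = -17/37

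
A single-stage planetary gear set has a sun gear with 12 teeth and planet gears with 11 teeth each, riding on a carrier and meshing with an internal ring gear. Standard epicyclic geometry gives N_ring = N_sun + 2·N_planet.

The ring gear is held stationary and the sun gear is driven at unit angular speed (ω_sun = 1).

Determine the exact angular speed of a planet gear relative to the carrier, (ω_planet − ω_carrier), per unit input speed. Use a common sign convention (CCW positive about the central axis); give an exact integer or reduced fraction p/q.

-204/253

N_ring = 12 + 2·11 = 34
12(ω_s−ω_c) = −34(ω_r−ω_c),  ω_r=0, ω_s=1
12(1−ω_c) = −34(0−ω_c)  ⇒  46ω_c = 12  ⇒  ω_c = 6/23
sun–planet: 12·(1−6/23) = −11·(ω_p−ω_c)  ⇒  ω_p−ω_c = −(12/11)·(17/23) = -204/253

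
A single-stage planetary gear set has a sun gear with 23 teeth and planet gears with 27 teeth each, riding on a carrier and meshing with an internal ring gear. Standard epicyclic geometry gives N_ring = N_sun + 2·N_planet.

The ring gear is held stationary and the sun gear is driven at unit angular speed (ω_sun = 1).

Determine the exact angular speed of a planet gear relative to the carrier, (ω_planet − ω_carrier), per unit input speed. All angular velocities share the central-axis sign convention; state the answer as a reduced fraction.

N_ring = 23 + 2·27 = 77
23(ω_s−ω_c) = −77(ω_r−ω_c),  ω_r=0, ω_s=1
23(1−ω_c) = −77(0−ω_c)  ⇒  100ω_c = 23  ⇒  ω_c = 23/100
sun–planet: 23·(1−23/100) = −27·(ω_p−ω_c)  ⇒  ω_p−ω_c = −(23/27)·(77/100) = -1771/2700

-1771/2700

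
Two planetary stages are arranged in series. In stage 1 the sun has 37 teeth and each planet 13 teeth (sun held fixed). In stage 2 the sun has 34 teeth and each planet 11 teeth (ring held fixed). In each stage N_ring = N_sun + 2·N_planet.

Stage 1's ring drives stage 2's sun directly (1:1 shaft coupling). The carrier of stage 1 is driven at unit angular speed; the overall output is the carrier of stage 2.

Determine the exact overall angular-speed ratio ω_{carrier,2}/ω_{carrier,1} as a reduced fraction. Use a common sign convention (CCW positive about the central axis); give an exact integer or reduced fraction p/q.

Stage 1: N_ring = 37 + 2·13 = 63
Stage 1: 37(ω_s−ω_c) = −63(ω_r−ω_c),  ω_s=0, ω_c=1
Stage 1: ω_r = 1 − (37/63)(0−1) = 100/63
  ⇒ ω_r¹/ω_c¹ = 100/63
Stage 2: N_ring = 34 + 2·11 = 56
Stage 2: 34(ω_s−ω_c) = −56(ω_r−ω_c),  ω_r=0, ω_s=1
Stage 2: 34(1−ω_c) = −56(0−ω_c)  ⇒  90ω_c = 34  ⇒  ω_c = 17/45
  ⇒ ω_c²/ω_s² = 17/45
Coupling ω_s² = ω_r¹ ⇒ overall = 100/63 × 17/45 = 340/567

340/567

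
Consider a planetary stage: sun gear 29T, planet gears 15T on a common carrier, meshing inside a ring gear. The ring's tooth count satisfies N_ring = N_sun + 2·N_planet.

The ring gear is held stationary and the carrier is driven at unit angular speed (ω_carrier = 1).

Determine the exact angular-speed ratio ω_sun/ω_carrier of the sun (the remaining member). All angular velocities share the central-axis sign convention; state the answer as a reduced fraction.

N_ring = 29 + 2·15 = 59
29(ω_s−ω_c) = −59(ω_r−ω_c),  ω_r=0, ω_c=1
ω_s = 1 − (59/29)(0−1) = 88/29
ω_s/ω_c = 88/29

88/29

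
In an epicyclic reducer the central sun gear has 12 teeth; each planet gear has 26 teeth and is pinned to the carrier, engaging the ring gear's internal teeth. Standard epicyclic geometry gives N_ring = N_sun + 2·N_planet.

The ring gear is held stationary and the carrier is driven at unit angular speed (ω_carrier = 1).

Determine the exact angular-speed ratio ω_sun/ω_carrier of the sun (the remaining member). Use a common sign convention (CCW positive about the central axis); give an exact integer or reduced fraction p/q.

N_ring = 12 + 2·26 = 64
12(ω_s−ω_c) = −64(ω_r−ω_c),  ω_r=0, ω_c=1
ω_s = 1 − (64/12)(0−1) = 19/3
ω_s/ω_c = 19/3

19/3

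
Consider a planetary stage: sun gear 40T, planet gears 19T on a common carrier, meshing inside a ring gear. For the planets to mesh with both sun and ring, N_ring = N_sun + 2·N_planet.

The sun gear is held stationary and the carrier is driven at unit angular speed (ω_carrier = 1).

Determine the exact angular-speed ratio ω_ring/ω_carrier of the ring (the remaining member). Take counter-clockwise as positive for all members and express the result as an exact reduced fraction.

59/39

N_ring = 40 + 2·19 = 78
40(ω_s−ω_c) = −78(ω_r−ω_c),  ω_s=0, ω_c=1
ω_r = 1 − (40/78)(0−1) = 59/39
ω_r/ω_c = 59/39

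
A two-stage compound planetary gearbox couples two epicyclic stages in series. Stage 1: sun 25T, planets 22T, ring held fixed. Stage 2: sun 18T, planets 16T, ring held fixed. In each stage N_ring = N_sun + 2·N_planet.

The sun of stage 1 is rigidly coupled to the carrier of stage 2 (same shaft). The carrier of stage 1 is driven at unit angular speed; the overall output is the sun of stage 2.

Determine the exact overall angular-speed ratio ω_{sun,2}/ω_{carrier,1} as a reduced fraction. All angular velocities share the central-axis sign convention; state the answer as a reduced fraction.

Stage 1: N_ring = 25 + 2·22 = 69
Stage 1: 25(ω_s−ω_c) = −69(ω_r−ω_c),  ω_r=0, ω_c=1
Stage 1: ω_s = 1 − (69/25)(0−1) = 94/25
  ⇒ ω_s¹/ω_c¹ = 94/25
Stage 2: N_ring = 18 + 2·16 = 50
Stage 2: 18(ω_s−ω_c) = −50(ω_r−ω_c),  ω_r=0, ω_c=1
Stage 2: ω_s = 1 − (50/18)(0−1) = 34/9
  ⇒ ω_s²/ω_c² = 34/9
Coupling ω_c² = ω_s¹ ⇒ overall = 94/25 × 34/9 = 3196/225

3196/225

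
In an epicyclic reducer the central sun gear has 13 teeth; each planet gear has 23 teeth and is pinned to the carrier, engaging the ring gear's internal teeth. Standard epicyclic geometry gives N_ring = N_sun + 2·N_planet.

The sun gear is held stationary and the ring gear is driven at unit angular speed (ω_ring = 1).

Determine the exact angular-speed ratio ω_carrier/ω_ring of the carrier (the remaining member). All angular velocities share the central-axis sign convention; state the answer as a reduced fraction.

59/72

N_ring = 13 + 2·23 = 59
13(ω_s−ω_c) = −59(ω_r−ω_c),  ω_s=0, ω_r=1
13(0−ω_c) = −59(1−ω_c)  ⇒  72ω_c = 59  ⇒  ω_c = 59/72
ω_c/ω_r = 59/72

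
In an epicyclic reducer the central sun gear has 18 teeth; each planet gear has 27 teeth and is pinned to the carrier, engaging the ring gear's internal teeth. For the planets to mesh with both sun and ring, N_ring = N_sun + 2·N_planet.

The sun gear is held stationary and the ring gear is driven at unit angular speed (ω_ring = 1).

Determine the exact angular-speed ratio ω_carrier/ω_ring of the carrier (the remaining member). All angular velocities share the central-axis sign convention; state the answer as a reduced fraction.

N_ring = 18 + 2·27 = 72
18(ω_s−ω_c) = −72(ω_r−ω_c),  ω_s=0, ω_r=1
18(0−ω_c) = −72(1−ω_c)  ⇒  90ω_c = 72  ⇒  ω_c = 4/5
ω_c/ω_r = 4/5

4/5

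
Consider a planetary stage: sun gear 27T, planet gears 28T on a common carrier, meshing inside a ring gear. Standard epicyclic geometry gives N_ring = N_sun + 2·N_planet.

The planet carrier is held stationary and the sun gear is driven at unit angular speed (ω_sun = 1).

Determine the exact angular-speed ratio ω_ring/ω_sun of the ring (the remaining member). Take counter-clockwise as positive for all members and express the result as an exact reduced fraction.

-27/83

N_ring = 27 + 2·28 = 83
27(ω_s−ω_c) = −83(ω_r−ω_c),  ω_c=0, ω_s=1
ω_r = 0 − (27/83)(1−0) = -27/83
ω_r/ω_s = -27/83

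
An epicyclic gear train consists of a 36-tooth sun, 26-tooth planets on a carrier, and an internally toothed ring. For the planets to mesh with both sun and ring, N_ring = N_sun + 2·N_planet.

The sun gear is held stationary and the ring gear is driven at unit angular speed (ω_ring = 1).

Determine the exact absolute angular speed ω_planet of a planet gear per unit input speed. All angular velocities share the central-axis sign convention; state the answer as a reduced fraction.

22/13

N_ring = 36 + 2·26 = 88
36(ω_s−ω_c) = −88(ω_r−ω_c),  ω_s=0, ω_r=1
36(0−ω_c) = −88(1−ω_c)  ⇒  124ω_c = 88  ⇒  ω_c = 22/31
sun–planet: 36·(0−22/31) = −26·(ω_p−ω_c)  ⇒  ω_p−ω_c = −(36/26)·(-22/31) = 396/403
ω_p = 22/31 + 396/403 = 22/13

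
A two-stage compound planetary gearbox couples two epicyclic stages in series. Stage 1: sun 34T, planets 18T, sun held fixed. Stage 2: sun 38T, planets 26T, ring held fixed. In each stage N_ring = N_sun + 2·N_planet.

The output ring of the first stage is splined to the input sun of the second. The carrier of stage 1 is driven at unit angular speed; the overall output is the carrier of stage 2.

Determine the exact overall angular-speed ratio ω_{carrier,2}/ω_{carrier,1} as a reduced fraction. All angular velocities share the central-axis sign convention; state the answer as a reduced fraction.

247/560

Stage 1: N_ring = 34 + 2·18 = 70
Stage 1: 34(ω_s−ω_c) = −70(ω_r−ω_c),  ω_s=0, ω_c=1
Stage 1: ω_r = 1 − (34/70)(0−1) = 52/35
  ⇒ ω_r¹/ω_c¹ = 52/35
Stage 2: N_ring = 38 + 2·26 = 90
Stage 2: 38(ω_s−ω_c) = −90(ω_r−ω_c),  ω_r=0, ω_s=1
Stage 2: 38(1−ω_c) = −90(0−ω_c)  ⇒  128ω_c = 38  ⇒  ω_c = 19/64
  ⇒ ω_c²/ω_s² = 19/64
Coupling ω_s² = ω_r¹ ⇒ overall = 52/35 × 19/64 = 247/560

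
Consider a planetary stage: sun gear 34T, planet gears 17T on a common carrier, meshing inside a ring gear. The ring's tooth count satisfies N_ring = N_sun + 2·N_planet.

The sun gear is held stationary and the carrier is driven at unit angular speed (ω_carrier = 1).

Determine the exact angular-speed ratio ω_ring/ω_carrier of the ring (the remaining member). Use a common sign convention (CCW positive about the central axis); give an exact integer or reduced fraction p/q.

3/2

N_ring = 34 + 2·17 = 68
34(ω_s−ω_c) = −68(ω_r−ω_c),  ω_s=0, ω_c=1
ω_r = 1 − (34/68)(0−1) = 3/2
ω_r/ω_c = 3/2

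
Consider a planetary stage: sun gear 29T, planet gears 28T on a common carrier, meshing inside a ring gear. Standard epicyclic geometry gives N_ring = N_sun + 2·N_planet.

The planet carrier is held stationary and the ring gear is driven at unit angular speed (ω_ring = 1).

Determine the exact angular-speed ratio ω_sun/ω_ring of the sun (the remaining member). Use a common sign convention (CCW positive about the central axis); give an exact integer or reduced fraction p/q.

-85/29

N_ring = 29 + 2·28 = 85
29(ω_s−ω_c) = −85(ω_r−ω_c),  ω_c=0, ω_r=1
ω_s = 0 − (85/29)(1−0) = -85/29
ω_s/ω_r = -85/29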